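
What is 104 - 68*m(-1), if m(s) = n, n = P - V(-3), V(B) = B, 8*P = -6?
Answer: -49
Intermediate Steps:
P = -¾ (P = (⅛)*(-6) = -¾ ≈ -0.75000)
n = 9/4 (n = -¾ - 1*(-3) = -¾ + 3 = 9/4 ≈ 2.2500)
m(s) = 9/4
104 - 68*m(-1) = 104 - 68*9/4 = 104 - 153 = -49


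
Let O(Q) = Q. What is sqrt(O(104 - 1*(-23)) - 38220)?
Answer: I*sqrt(38093) ≈ 195.17*I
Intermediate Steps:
sqrt(O(104 - 1*(-23)) - 38220) = sqrt((104 - 1*(-23)) - 38220) = sqrt((104 + 23) - 38220) = sqrt(127 - 38220) = sqrt(-38093) = I*sqrt(38093)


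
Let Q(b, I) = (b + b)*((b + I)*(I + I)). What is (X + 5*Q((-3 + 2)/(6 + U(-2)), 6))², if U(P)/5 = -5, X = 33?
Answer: 661158369/130321 ≈ 5073.3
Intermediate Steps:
U(P) = -25 (U(P) = 5*(-5) = -25)
Q(b, I) = 4*I*b*(I + b) (Q(b, I) = (2*b)*((I + b)*(2*I)) = (2*b)*(2*I*(I + b)) = 4*I*b*(I + b))
(X + 5*Q((-3 + 2)/(6 + U(-2)), 6))² = (33 + 5*(4*6*((-3 + 2)/(6 - 25))*(6 + (-3 + 2)/(6 - 25))))² = (33 + 5*(4*6*(-1/(-19))*(6 - 1/(-19))))² = (33 + 5*(4*6*(-1*(-1/19))*(6 - 1*(-1/19))))² = (33 + 5*(4*6*(1/19)*(6 + 1/19)))² = (33 + 5*(4*6*(1/19)*(115/19)))² = (33 + 5*(2760/361))² = (33 + 13800/361)² = (25713/361)² = 661158369/130321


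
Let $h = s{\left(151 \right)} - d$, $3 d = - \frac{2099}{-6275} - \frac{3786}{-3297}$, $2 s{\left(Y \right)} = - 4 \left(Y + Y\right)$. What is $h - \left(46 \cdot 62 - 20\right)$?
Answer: $- \frac{23698837717}{6896225} \approx -3436.5$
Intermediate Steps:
$s{\left(Y \right)} = - 4 Y$ ($s{\left(Y \right)} = \frac{\left(-4\right) \left(Y + Y\right)}{2} = \frac{\left(-4\right) 2 Y}{2} = \frac{\left(-8\right) Y}{2} = - 4 Y$)
$d = \frac{3408617}{6896225}$ ($d = \frac{- \frac{2099}{-6275} - \frac{3786}{-3297}}{3} = \frac{\left(-2099\right) \left(- \frac{1}{6275}\right) - - \frac{1262}{1099}}{3} = \frac{\frac{2099}{6275} + \frac{1262}{1099}}{3} = \frac{1}{3} \cdot \frac{10225851}{6896225} = \frac{3408617}{6896225} \approx 0.49427$)
$h = - \frac{4168728517}{6896225}$ ($h = \left(-4\right) 151 - \frac{3408617}{6896225} = -604 - \frac{3408617}{6896225} = - \frac{4168728517}{6896225} \approx -604.49$)
$h - \left(46 \cdot 62 - 20\right) = - \frac{4168728517}{6896225} - \left(46 \cdot 62 - 20\right) = - \frac{4168728517}{6896225} - \left(2852 - 20\right) = - \frac{4168728517}{6896225} - 2832 = - \frac{23698837717}{6896225}$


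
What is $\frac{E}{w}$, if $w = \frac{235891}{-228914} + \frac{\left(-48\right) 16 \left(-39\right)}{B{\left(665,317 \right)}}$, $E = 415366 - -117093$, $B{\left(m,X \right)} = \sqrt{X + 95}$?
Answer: $\frac{2961468534101689598}{11752659650077572353} + \frac{417856066796934065664 \sqrt{103}}{11752659650077572353} \approx 361.09$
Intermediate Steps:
$B{\left(m,X \right)} = \sqrt{95 + X}$
$E = 532459$ ($E = 415366 + 117093 = 532459$)
$w = - \frac{235891}{228914} + \frac{14976 \sqrt{103}}{103}$ ($w = \frac{235891}{-228914} + \frac{\left(-48\right) 16 \left(-39\right)}{\sqrt{95 + 317}} = 235891 \left(- \frac{1}{228914}\right) + \frac{\left(-768\right) \left(-39\right)}{\sqrt{412}} = - \frac{235891}{228914} + \frac{29952}{2 \sqrt{103}} = - \frac{235891}{228914} + 29952 \frac{\sqrt{103}}{206} = - \frac{235891}{228914} + \frac{14976 \sqrt{103}}{103} \approx 1474.6$)
$\frac{E}{w} = \frac{532459}{- \frac{235891}{228914} + \frac{14976 \sqrt{103}}{103}}$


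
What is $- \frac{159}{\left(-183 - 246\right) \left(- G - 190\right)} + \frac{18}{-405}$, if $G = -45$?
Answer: $- \frac{8771}{186615} \approx -0.047001$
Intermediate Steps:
$- \frac{159}{\left(-183 - 246\right) \left(- G - 190\right)} + \frac{18}{-405} = - \frac{159}{\left(-183 - 246\right) \left(\left(-1\right) \left(-45\right) - 190\right)} + \frac{18}{-405} = - \frac{159}{\left(-429\right) \left(45 - 190\right)} + 18 \left(- \frac{1}{405}\right) = - \frac{159}{\left(-429\right) \left(-145\right)} - \frac{2}{45} = - \frac{159}{62205} - \frac{2}{45} = \left(-159\right) \frac{1}{62205} - \frac{2}{45} = - \frac{53}{20735} - \frac{2}{45} = - \frac{8771}{186615}$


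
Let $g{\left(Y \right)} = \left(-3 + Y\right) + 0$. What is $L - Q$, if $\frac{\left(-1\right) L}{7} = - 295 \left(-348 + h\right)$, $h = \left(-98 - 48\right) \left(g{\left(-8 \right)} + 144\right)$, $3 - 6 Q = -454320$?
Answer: $- \frac{81785021}{2} \approx -4.0892 \cdot 10^{7}$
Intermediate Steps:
$Q = \frac{151441}{2}$ ($Q = \frac{1}{2} - -75720 = \frac{1}{2} + 75720 = \frac{151441}{2} \approx 75721.0$)
$g{\left(Y \right)} = -3 + Y$
$h = -19418$ ($h = \left(-98 - 48\right) \left(\left(-3 - 8\right) + 144\right) = - 146 \left(-11 + 144\right) = \left(-146\right) 133 = -19418$)
$L = -40816790$ ($L = - 7 \left(- 295 \left(-348 - 19418\right)\right) = - 7 \left(\left(-295\right) \left(-19766\right)\right) = \left(-7\right) 5830970 = -40816790$)
$L - Q = -40816790 - \frac{151441}{2} = - \frac{81785021}{2}$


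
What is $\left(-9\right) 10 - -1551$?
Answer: $1461$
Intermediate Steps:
$\left(-9\right) 10 - -1551 = -90 + 1551 = 1461$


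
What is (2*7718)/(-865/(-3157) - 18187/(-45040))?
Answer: 2194864598080/96375959 ≈ 22774.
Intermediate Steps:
(2*7718)/(-865/(-3157) - 18187/(-45040)) = 15436/(-865*(-1/3157) - 18187*(-1/45040)) = 15436/(865/3157 + 18187/45040) = 15436/(96375959/142191280) = 15436*(142191280/96375959) = 2194864598080/96375959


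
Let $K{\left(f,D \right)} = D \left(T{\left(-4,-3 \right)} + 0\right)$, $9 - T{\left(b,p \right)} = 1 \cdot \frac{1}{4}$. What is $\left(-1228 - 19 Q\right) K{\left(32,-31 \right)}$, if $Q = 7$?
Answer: $\frac{1476685}{4} \approx 3.6917 \cdot 10^{5}$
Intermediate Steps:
$T{\left(b,p \right)} = \frac{35}{4}$ ($T{\left(b,p \right)} = 9 - 1 \cdot \frac{1}{4} = 9 - \frac{1}{4} = \frac{35}{4}$)
$K{\left(f,D \right)} = \frac{35 D}{4}$ ($K{\left(f,D \right)} = D \left(\frac{35}{4} + 0\right) = D \frac{35}{4} = \frac{35 D}{4}$)
$\left(-1228 - 19 Q\right) K{\left(32,-31 \right)} = \left(-1228 - 133\right) \frac{35}{4} \left(-31\right) = \left(-1228 - 133\right) \left(- \frac{1085}{4}\right) = \left(-1361\right) \left(- \frac{1085}{4}\right) = \frac{1476685}{4}$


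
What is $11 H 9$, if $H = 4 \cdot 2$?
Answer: $792$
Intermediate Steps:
$H = 8$
$11 H 9 = 11 \cdot 8 \cdot 9 = 88 \cdot 9 = 792$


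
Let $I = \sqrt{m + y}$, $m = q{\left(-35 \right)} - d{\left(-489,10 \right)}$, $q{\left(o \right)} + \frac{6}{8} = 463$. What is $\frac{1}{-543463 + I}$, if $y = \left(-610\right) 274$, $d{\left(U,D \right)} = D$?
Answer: $- \frac{2173852}{1181408796227} - \frac{2 i \sqrt{666751}}{1181408796227} \approx -1.8401 \cdot 10^{-6} - 1.3823 \cdot 10^{-9} i$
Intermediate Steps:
$q{\left(o \right)} = \frac{1849}{4}$ ($q{\left(o \right)} = - \frac{3}{4} + 463 = \frac{1849}{4}$)
$y = -167140$
$m = \frac{1809}{4}$ ($m = \frac{1849}{4} - 10 = \frac{1809}{4} \approx 452.25$)
$I = \frac{i \sqrt{666751}}{2}$ ($I = \sqrt{\frac{1809}{4} - 167140} = \sqrt{- \frac{666751}{4}} = \frac{i \sqrt{666751}}{2} \approx 408.27 i$)
$\frac{1}{-543463 + I} = \frac{1}{-543463 + \frac{i \sqrt{666751}}{2}}$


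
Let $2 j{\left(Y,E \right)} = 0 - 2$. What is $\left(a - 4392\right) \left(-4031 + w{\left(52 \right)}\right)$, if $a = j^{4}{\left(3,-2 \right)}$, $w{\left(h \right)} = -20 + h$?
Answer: $17559609$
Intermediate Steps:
$j{\left(Y,E \right)} = -1$ ($j{\left(Y,E \right)} = \frac{0 - 2}{2} = \frac{1}{2} \left(-2\right) = -1$)
$a = 1$ ($a = \left(-1\right)^{4} = 1$)
$\left(a - 4392\right) \left(-4031 + w{\left(52 \right)}\right) = \left(1 - 4392\right) \left(-4031 + \left(-20 + 52\right)\right) = - 4391 \left(-4031 + 32\right) = \left(-4391\right) \left(-3999\right) = 17559609$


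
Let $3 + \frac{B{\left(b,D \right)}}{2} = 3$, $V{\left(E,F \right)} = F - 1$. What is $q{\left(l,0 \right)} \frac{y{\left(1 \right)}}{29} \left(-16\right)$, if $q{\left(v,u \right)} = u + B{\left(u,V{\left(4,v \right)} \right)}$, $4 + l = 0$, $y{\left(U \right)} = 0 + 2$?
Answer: $0$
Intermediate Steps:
$y{\left(U \right)} = 2$
$l = -4$ ($l = -4 + 0 = -4$)
$V{\left(E,F \right)} = -1 + F$ ($V{\left(E,F \right)} = F - 1 = -1 + F$)
$B{\left(b,D \right)} = 0$ ($B{\left(b,D \right)} = -6 + 2 \cdot 3 = -6 + 6 = 0$)
$q{\left(v,u \right)} = u$ ($q{\left(v,u \right)} = u + 0 = u$)
$q{\left(l,0 \right)} \frac{y{\left(1 \right)}}{29} \left(-16\right) = 0 \cdot \frac{2}{29} \left(-16\right) = 0 \left(-16\right) = 0$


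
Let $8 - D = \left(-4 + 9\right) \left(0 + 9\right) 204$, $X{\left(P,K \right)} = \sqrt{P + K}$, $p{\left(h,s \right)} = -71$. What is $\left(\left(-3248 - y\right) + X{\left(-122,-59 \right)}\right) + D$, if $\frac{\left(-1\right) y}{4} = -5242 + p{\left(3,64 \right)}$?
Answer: $-33672 + i \sqrt{181} \approx -33672.0 + 13.454 i$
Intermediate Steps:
$X{\left(P,K \right)} = \sqrt{K + P}$
$y = 21252$ ($y = - 4 \left(-5242 - 71\right) = \left(-4\right) \left(-5313\right) = 21252$)
$D = -9172$ ($D = 8 - \left(-4 + 9\right) \left(0 + 9\right) 204 = 8 - 5 \cdot 9 \cdot 204 = 8 - 45 \cdot 204 = 8 - 9180 = -9172$)
$\left(\left(-3248 - y\right) + X{\left(-122,-59 \right)}\right) + D = \left(\left(-3248 - 21252\right) + \sqrt{-59 - 122}\right) - 9172 = \left(\left(-3248 - 21252\right) + \sqrt{-181}\right) - 9172 = \left(-24500 + i \sqrt{181}\right) - 9172 = -33672 + i \sqrt{181}$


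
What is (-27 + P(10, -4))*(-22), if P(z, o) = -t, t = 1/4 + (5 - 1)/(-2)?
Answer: 1111/2 ≈ 555.50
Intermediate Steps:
t = -7/4 (t = 1*(¼) + 4*(-½) = ¼ - 2 = -7/4 ≈ -1.7500)
P(z, o) = 7/4 (P(z, o) = -1*(-7/4) = 7/4)
(-27 + P(10, -4))*(-22) = (-27 + 7/4)*(-22) = -101/4*(-22) = 1111/2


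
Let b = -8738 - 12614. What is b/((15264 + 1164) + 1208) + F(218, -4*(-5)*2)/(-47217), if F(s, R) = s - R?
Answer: -252829148/208179753 ≈ -1.2145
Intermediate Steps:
b = -21352
b/((15264 + 1164) + 1208) + F(218, -4*(-5)*2)/(-47217) = -21352/((15264 + 1164) + 1208) + (218 - (-4*(-5))*2)/(-47217) = -21352/(16428 + 1208) + (218 - 20*2)*(-1/47217) = -21352/17636 + (218 - 1*40)*(-1/47217) = -21352*1/17636 + (218 - 40)*(-1/47217) = -5338/4409 + 178*(-1/47217) = -5338/4409 - 178/47217 = -252829148/208179753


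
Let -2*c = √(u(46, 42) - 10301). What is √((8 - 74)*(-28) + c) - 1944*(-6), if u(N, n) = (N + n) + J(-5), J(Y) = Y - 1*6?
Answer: 11664 + √(1848 - 6*I*√71) ≈ 11707.0 - 0.58797*I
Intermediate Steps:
J(Y) = -6 + Y (J(Y) = Y - 6 = -6 + Y)
u(N, n) = -11 + N + n (u(N, n) = (N + n) + (-6 - 5) = (N + n) - 11 = -11 + N + n)
c = -6*I*√71 (c = -√((-11 + 46 + 42) - 10301)/2 = -√(77 - 10301)/2 = -6*I*√71 ≈ -50.557*I)
√((8 - 74)*(-28) + c) - 1944*(-6) = √((8 - 74)*(-28) - 6*I*√71) - 1944*(-6) = √(-66*(-28) - 6*I*√71) + 11664 = √(1848 - 6*I*√71) + 11664 = 11664 + √(1848 - 6*I*√71)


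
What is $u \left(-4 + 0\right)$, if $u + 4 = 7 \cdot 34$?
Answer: $-936$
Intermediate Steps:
$u = 234$ ($u = -4 + 7 \cdot 34 = -4 + 238 = 234$)
$u \left(-4 + 0\right) = 234 \left(-4 + 0\right) = 234 \left(-4\right) = -936$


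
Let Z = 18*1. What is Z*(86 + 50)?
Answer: 2448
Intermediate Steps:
Z = 18
Z*(86 + 50) = 18*(86 + 50) = 18*136 = 2448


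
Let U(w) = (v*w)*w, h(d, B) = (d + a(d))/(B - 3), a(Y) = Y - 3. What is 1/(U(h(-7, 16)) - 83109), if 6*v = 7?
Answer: -1014/84270503 ≈ -1.2033e-5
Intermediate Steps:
v = 7/6 (v = (1/6)*7 = 7/6 ≈ 1.1667)
a(Y) = -3 + Y
h(d, B) = (-3 + 2*d)/(-3 + B) (h(d, B) = (d + (-3 + d))/(B - 3) = (-3 + 2*d)/(-3 + B))
U(w) = 7*w**2/6 (U(w) = (7*w/6)*w = 7*w**2/6)
1/(U(h(-7, 16)) - 83109) = 1/(7*((-3 + 2*(-7))/(-3 + 16))**2/6 - 83109) = 1/(7*((-3 - 14)/13)**2/6 - 83109) = 1/(7*((1/13)*(-17))**2/6 - 83109) = 1/(7*(-17/13)**2/6 - 83109) = 1/((7/6)*(289/169) - 83109) = 1/(2023/1014 - 83109) = 1/(-84270503/1014) = -1014/84270503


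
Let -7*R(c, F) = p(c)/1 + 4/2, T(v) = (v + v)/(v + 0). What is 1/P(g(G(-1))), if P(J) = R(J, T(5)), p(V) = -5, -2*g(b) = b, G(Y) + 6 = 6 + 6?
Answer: 7/3 ≈ 2.3333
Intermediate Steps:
G(Y) = 6 (G(Y) = -6 + (6 + 6) = -6 + 12 = 6)
g(b) = -b/2
T(v) = 2 (T(v) = (2*v)/v = 2)
R(c, F) = 3/7 (R(c, F) = -(-5/1 + 4/2)/7 = -(-5*1 + 4*(1/2))/7 = -(-5 + 2)/7 = -1/7*(-3) = 3/7)
P(J) = 3/7
1/P(g(G(-1))) = 1/(3/7) = 7/3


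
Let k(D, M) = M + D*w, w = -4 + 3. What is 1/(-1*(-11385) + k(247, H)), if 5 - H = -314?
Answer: 1/11457 ≈ 8.7283e-5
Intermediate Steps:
w = -1
H = 319 (H = 5 - 1*(-314) = 5 + 314 = 319)
k(D, M) = M - D (k(D, M) = M + D*(-1) = M - D)
1/(-1*(-11385) + k(247, H)) = 1/(-1*(-11385) + (319 - 1*247)) = 1/(11385 + (319 - 247)) = 1/(11385 + 72) = 1/11457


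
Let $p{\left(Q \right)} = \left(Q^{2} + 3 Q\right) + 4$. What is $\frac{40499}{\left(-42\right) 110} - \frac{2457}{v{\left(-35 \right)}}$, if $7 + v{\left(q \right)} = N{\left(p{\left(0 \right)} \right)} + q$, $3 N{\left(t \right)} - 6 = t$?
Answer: $\frac{3669517}{66990} \approx 54.777$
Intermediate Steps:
$p{\left(Q \right)} = 4 + Q^{2} + 3 Q$
$N{\left(t \right)} = 2 + \frac{t}{3}$
$v{\left(q \right)} = - \frac{11}{3} + q$ ($v{\left(q \right)} = -7 + \left(\left(2 + \frac{4 + 0^{2} + 3 \cdot 0}{3}\right) + q\right) = -7 + \left(\left(2 + \frac{4 + 0 + 0}{3}\right) + q\right) = -7 + \left(\left(2 + \frac{1}{3} \cdot 4\right) + q\right) = -7 + \left(\left(2 + \frac{4}{3}\right) + q\right) = -7 + \left(\frac{10}{3} + q\right) = - \frac{11}{3} + q$)
$\frac{40499}{\left(-42\right) 110} - \frac{2457}{v{\left(-35 \right)}} = \frac{40499}{\left(-42\right) 110} - \frac{2457}{- \frac{11}{3} - 35} = \frac{40499}{-4620} - \frac{2457}{- \frac{116}{3}} = 40499 \left(- \frac{1}{4620}\right) - - \frac{7371}{116} = - \frac{40499}{4620} + \frac{7371}{116} = \frac{3669517}{66990}$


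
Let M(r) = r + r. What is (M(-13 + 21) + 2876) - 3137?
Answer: -245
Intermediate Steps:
M(r) = 2*r
(M(-13 + 21) + 2876) - 3137 = (2*(-13 + 21) + 2876) - 3137 = (2*8 + 2876) - 3137 = (16 + 2876) - 3137 = 2892 - 3137 = -245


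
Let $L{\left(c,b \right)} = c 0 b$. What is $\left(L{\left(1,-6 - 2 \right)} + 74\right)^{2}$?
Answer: $5476$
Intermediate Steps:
$L{\left(c,b \right)} = 0$ ($L{\left(c,b \right)} = 0 b = 0$)
$\left(L{\left(1,-6 - 2 \right)} + 74\right)^{2} = \left(0 + 74\right)^{2} = 74^{2} = 5476$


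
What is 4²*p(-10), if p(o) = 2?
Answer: 32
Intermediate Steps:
4²*p(-10) = 4²*2 = 16*2 = 32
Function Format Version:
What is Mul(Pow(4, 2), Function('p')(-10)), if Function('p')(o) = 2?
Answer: 32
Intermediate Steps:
Mul(Pow(4, 2), Function('p')(-10)) = Mul(Pow(4, 2), 2) = Mul(16, 2) = 32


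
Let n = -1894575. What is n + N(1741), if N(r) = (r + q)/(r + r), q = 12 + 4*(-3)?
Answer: -3789149/2 ≈ -1.8946e+6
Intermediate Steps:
q = 0 (q = 12 - 12 = 0)
N(r) = ½ (N(r) = (r + 0)/(r + r) = r/((2*r)) = r*(1/(2*r)) = ½)
n + N(1741) = -1894575 + ½ = -3789149/2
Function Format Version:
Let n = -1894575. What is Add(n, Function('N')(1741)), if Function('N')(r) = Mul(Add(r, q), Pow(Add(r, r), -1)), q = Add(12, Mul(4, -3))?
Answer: Rational(-3789149, 2) ≈ -1.8946e+6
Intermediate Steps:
q = 0 (q = Add(12, -12) = 0)
Function('N')(r) = Rational(1, 2) (Function('N')(r) = Mul(Add(r, 0), Pow(Add(r, r), -1)) = Mul(r, Pow(Mul(2, r), -1)) = Mul(r, Mul(Rational(1, 2), Pow(r, -1))) = Rational(1, 2))
Add(n, Function('N')(1741)) = Add(-1894575, Rational(1, 2)) = Rational(-3789149, 2)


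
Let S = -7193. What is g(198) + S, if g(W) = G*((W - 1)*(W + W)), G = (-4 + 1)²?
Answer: 694915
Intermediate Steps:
G = 9 (G = (-3)² = 9)
g(W) = 18*W*(-1 + W) (g(W) = 9*((W - 1)*(W + W)) = 9*((-1 + W)*(2*W)) = 9*(2*W*(-1 + W)) = 18*W*(-1 + W))
g(198) + S = 18*198*(-1 + 198) - 7193 = 18*198*197 - 7193 = 702108 - 7193 = 694915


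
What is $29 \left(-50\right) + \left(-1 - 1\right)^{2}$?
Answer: $-1446$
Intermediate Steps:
$29 \left(-50\right) + \left(-1 - 1\right)^{2} = -1450 + \left(-2\right)^{2} = -1450 + 4 = -1446$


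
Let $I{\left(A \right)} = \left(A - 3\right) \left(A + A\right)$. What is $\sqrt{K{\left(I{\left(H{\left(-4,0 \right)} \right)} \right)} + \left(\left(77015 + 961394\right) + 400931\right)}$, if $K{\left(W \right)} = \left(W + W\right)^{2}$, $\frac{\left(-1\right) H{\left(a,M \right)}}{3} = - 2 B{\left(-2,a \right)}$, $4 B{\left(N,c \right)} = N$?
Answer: $2 \sqrt{361131} \approx 1201.9$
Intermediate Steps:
$B{\left(N,c \right)} = \frac{N}{4}$
$H{\left(a,M \right)} = -3$ ($H{\left(a,M \right)} = - 3 \left(- 2 \cdot \frac{1}{4} \left(-2\right)\right) = - 3 \left(\left(-2\right) \left(- \frac{1}{2}\right)\right) = \left(-3\right) 1 = -3$)
$I{\left(A \right)} = 2 A \left(-3 + A\right)$ ($I{\left(A \right)} = \left(-3 + A\right) 2 A = 2 A \left(-3 + A\right)$)
$K{\left(W \right)} = 4 W^{2}$ ($K{\left(W \right)} = \left(2 W\right)^{2} = 4 W^{2}$)
$\sqrt{K{\left(I{\left(H{\left(-4,0 \right)} \right)} \right)} + \left(\left(77015 + 961394\right) + 400931\right)} = \sqrt{4 \left(2 \left(-3\right) \left(-3 - 3\right)\right)^{2} + \left(\left(77015 + 961394\right) + 400931\right)} = \sqrt{4 \left(2 \left(-3\right) \left(-6\right)\right)^{2} + \left(1038409 + 400931\right)} = \sqrt{4 \cdot 36^{2} + 1439340} = \sqrt{4 \cdot 1296 + 1439340} = \sqrt{5184 + 1439340} = \sqrt{1444524} = 2 \sqrt{361131}$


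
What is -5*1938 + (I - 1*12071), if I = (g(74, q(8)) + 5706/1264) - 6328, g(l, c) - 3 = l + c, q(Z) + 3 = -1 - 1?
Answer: -17703891/632 ≈ -28013.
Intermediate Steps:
q(Z) = -5 (q(Z) = -3 + (-1 - 1) = -3 - 2 = -5)
g(l, c) = 3 + c + l (g(l, c) = 3 + (l + c) = 3 + (c + l) = 3 + c + l)
I = -3950939/632 (I = ((3 - 5 + 74) + 5706/1264) - 6328 = (72 + 5706*(1/1264)) - 6328 = (72 + 2853/632) - 6328 = 48357/632 - 6328 = -3950939/632 ≈ -6251.5)
-5*1938 + (I - 1*12071) = -5*1938 + (-3950939/632 - 1*12071) = -9690 + (-3950939/632 - 12071) = -9690 - 11579811/632 = -17703891/632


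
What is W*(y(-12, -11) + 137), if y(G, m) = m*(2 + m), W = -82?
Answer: -19352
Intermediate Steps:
W*(y(-12, -11) + 137) = -82*(-11*(2 - 11) + 137) = -82*(-11*(-9) + 137) = -82*(99 + 137) = -82*236 = -19352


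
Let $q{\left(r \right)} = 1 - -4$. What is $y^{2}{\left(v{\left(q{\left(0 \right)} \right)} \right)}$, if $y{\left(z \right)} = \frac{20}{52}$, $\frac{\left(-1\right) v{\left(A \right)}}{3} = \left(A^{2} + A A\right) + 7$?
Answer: $\frac{25}{169} \approx 0.14793$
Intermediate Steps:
$q{\left(r \right)} = 5$ ($q{\left(r \right)} = 1 + 4 = 5$)
$v{\left(A \right)} = -21 - 6 A^{2}$ ($v{\left(A \right)} = - 3 \left(\left(A^{2} + A A\right) + 7\right) = - 3 \left(\left(A^{2} + A^{2}\right) + 7\right) = - 3 \left(2 A^{2} + 7\right) = - 3 \left(7 + 2 A^{2}\right) = -21 - 6 A^{2}$)
$y{\left(z \right)} = \frac{5}{13}$ ($y{\left(z \right)} = 20 \cdot \frac{1}{52} = \frac{5}{13}$)
$y^{2}{\left(v{\left(q{\left(0 \right)} \right)} \right)} = \left(\frac{5}{13}\right)^{2} = \frac{25}{169}$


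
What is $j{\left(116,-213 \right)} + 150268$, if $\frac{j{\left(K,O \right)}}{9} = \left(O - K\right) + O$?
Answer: $145390$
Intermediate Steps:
$j{\left(K,O \right)} = - 9 K + 18 O$ ($j{\left(K,O \right)} = 9 \left(\left(O - K\right) + O\right) = 9 \left(- K + 2 O\right) = - 9 K + 18 O$)
$j{\left(116,-213 \right)} + 150268 = \left(\left(-9\right) 116 + 18 \left(-213\right)\right) + 150268 = \left(-1044 - 3834\right) + 150268 = -4878 + 150268 = 145390$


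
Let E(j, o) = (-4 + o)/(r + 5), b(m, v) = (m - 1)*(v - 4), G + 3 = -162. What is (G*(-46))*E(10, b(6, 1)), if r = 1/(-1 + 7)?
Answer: -865260/31 ≈ -27912.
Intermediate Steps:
G = -165 (G = -3 - 162 = -165)
r = ⅙ (r = 1/6 = ⅙ ≈ 0.16667)
b(m, v) = (-1 + m)*(-4 + v)
E(j, o) = -24/31 + 6*o/31 (E(j, o) = (-4 + o)/(⅙ + 5) = (-4 + o)/(31/6) = (-4 + o)*(6/31) = -24/31 + 6*o/31)
(G*(-46))*E(10, b(6, 1)) = (-165*(-46))*(-24/31 + 6*(4 - 1*1 - 4*6 + 6*1)/31) = 7590*(-24/31 + 6*(4 - 1 - 24 + 6)/31) = 7590*(-24/31 + (6/31)*(-15)) = 7590*(-24/31 - 90/31) = 7590*(-114/31) = -865260/31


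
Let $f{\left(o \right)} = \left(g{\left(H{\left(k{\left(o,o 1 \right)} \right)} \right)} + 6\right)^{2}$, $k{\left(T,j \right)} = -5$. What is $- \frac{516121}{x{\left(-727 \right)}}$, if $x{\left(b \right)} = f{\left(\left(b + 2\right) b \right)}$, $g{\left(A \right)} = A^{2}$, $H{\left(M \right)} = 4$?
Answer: $- \frac{516121}{484} \approx -1066.4$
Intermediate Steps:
$f{\left(o \right)} = 484$ ($f{\left(o \right)} = \left(4^{2} + 6\right)^{2} = \left(16 + 6\right)^{2} = 22^{2} = 484$)
$x{\left(b \right)} = 484$
$- \frac{516121}{x{\left(-727 \right)}} = - \frac{516121}{484}$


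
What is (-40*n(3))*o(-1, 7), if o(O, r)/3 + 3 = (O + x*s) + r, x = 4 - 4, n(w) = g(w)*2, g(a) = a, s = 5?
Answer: -2160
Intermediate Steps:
n(w) = 2*w (n(w) = w*2 = 2*w)
x = 0
o(O, r) = -9 + 3*O + 3*r (o(O, r) = -9 + 3*((O + 0*5) + r) = -9 + 3*((O + 0) + r) = -9 + 3*(O + r) = -9 + (3*O + 3*r) = -9 + 3*O + 3*r)
(-40*n(3))*o(-1, 7) = (-80*3)*(-9 + 3*(-1) + 3*7) = (-40*6)*(-9 - 3 + 21) = -240*9 = -2160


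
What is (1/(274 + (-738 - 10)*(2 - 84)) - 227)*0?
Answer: 0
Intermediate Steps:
(1/(274 + (-738 - 10)*(2 - 84)) - 227)*0 = (1/(274 - 748*(-82)) - 227)*0 = (1/(274 + 61336) - 227)*0 = (1/61610 - 227)*0 = -13985469/61610*0 = 0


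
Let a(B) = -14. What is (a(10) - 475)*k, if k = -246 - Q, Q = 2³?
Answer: 124206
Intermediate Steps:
Q = 8
k = -254 (k = -246 - 1*8 = -246 - 8 = -254)
(a(10) - 475)*k = (-14 - 475)*(-254) = -489*(-254) = 124206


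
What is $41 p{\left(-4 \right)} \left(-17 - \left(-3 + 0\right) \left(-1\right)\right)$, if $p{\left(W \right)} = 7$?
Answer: $-5740$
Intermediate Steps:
$41 p{\left(-4 \right)} \left(-17 - \left(-3 + 0\right) \left(-1\right)\right) = 41 \cdot 7 \left(-17 - \left(-3 + 0\right) \left(-1\right)\right) = 287 \left(-17 - \left(-3\right) \left(-1\right)\right) = 287 \left(-17 - 3\right) = 287 \left(-20\right) = -5740$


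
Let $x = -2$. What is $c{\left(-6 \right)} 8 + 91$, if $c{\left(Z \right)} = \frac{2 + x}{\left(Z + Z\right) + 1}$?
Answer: $91$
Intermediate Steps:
$c{\left(Z \right)} = 0$ ($c{\left(Z \right)} = \frac{2 - 2}{\left(Z + Z\right) + 1} = \frac{0}{2 Z + 1} = \frac{0}{1 + 2 Z} = 0$)
$c{\left(-6 \right)} 8 + 91 = 0 \cdot 8 + 91 = 0 + 91 = 91$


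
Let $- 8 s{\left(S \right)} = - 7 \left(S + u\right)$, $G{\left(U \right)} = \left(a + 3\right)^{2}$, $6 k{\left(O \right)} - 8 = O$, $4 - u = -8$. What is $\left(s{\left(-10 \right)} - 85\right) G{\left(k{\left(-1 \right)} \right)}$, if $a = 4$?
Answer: $- \frac{16317}{4} \approx -4079.3$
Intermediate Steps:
$u = 12$ ($u = 4 - -8 = 4 + 8 = 12$)
$k{\left(O \right)} = \frac{4}{3} + \frac{O}{6}$
$G{\left(U \right)} = 49$ ($G{\left(U \right)} = \left(4 + 3\right)^{2} = 7^{2} = 49$)
$s{\left(S \right)} = \frac{21}{2} + \frac{7 S}{8}$ ($s{\left(S \right)} = - \frac{\left(-7\right) \left(S + 12\right)}{8} = - \frac{\left(-7\right) \left(12 + S\right)}{8} = - \frac{-84 - 7 S}{8} = \frac{21}{2} + \frac{7 S}{8}$)
$\left(s{\left(-10 \right)} - 85\right) G{\left(k{\left(-1 \right)} \right)} = \left(\left(\frac{21}{2} + \frac{7}{8} \left(-10\right)\right) - 85\right) 49 = \left(\left(\frac{21}{2} - \frac{35}{4}\right) - 85\right) 49 = \left(\frac{7}{4} - 85\right) 49 = \left(- \frac{333}{4}\right) 49 = - \frac{16317}{4}$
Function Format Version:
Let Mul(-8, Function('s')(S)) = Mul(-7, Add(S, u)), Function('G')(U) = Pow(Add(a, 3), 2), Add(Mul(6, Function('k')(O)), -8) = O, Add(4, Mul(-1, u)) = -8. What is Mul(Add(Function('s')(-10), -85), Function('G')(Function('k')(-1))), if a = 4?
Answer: Rational(-16317, 4) ≈ -4079.3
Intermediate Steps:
u = 12 (u = Add(4, Mul(-1, -8)) = Add(4, 8) = 12)
Function('k')(O) = Add(Rational(4, 3), Mul(Rational(1, 6), O))
Function('G')(U) = 49 (Function('G')(U) = Pow(Add(4, 3), 2) = Pow(7, 2) = 49)
Function('s')(S) = Add(Rational(21, 2), Mul(Rational(7, 8), S)) (Function('s')(S) = Mul(Rational(-1, 8), Mul(-7, Add(S, 12))) = Mul(Rational(-1, 8), Mul(-7, Add(12, S))) = Mul(Rational(-1, 8), Add(-84, Mul(-7, S))) = Add(Rational(21, 2), Mul(Rational(7, 8), S)))
Mul(Add(Function('s')(-10), -85), Function('G')(Function('k')(-1))) = Mul(Add(Add(Rational(21, 2), Mul(Rational(7, 8), -10)), -85), 49) = Mul(Add(Add(Rational(21, 2), Rational(-35, 4)), -85), 49) = Mul(Add(Rational(7, 4), -85), 49) = Mul(Rational(-333, 4), 49) = Rational(-16317, 4)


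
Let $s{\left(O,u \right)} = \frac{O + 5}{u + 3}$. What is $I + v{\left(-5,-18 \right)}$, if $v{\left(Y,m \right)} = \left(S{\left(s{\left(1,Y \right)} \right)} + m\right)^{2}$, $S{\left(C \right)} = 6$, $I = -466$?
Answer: $-322$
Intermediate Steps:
$s{\left(O,u \right)} = \frac{5 + O}{3 + u}$
$v{\left(Y,m \right)} = \left(6 + m\right)^{2}$
$I + v{\left(-5,-18 \right)} = -466 + \left(6 - 18\right)^{2} = -466 + \left(-12\right)^{2} = -466 + 144 = -322$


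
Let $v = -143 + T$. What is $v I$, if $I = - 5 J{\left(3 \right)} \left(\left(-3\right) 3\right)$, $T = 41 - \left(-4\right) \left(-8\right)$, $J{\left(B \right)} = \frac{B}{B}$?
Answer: $-6030$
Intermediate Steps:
$J{\left(B \right)} = 1$
$T = 9$ ($T = 41 - 32 = 9$)
$I = 45$ ($I = \left(-5\right) 1 \left(\left(-3\right) 3\right) = \left(-5\right) \left(-9\right) = 45$)
$v = -134$ ($v = -143 + 9 = -134$)
$v I = \left(-134\right) 45 = -6030$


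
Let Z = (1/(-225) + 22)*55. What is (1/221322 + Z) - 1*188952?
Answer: -623272335359/3319830 ≈ -1.8774e+5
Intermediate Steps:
Z = 54439/45 (Z = (-1/225 + 22)*55 = (4949/225)*55 = 54439/45 ≈ 1209.8)
(1/221322 + Z) - 1*188952 = (1/221322 + 54439/45) - 1*188952 = (1/221322 + 54439/45) - 188952 = 4016182801/3319830 - 188952 = -623272335359/3319830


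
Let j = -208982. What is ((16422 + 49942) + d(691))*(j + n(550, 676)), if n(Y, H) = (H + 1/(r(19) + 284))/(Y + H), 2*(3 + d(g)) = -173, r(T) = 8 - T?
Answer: -3090409665166321/223132 ≈ -1.3850e+10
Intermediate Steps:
d(g) = -179/2 (d(g) = -3 + (1/2)*(-173) = -3 - 173/2 = -179/2)
n(Y, H) = (1/273 + H)/(H + Y) (n(Y, H) = (H + 1/((8 - 1*19) + 284))/(Y + H) = (H + 1/((8 - 19) + 284))/(H + Y) = (H + 1/(-11 + 284))/(H + Y) = (H + 1/273)/(H + Y) = (1/273 + H)/(H + Y))
((16422 + 49942) + d(691))*(j + n(550, 676)) = ((16422 + 49942) - 179/2)*(-208982 + (1/273 + 676)/(676 + 550)) = (66364 - 179/2)*(-208982 + (184549/273)/1226) = 132549*(-208982 + (1/1226)*(184549/273))/2 = 132549*(-208982 + 184549/334698)/2 = (132549/2)*(-69945672887/334698) = -3090409665166321/223132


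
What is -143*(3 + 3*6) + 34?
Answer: -2969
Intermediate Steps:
-143*(3 + 3*6) + 34 = -143*(3 + 18) + 34 = -143*21 + 34 = -3003 + 34 = -2969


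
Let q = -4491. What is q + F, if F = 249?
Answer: -4242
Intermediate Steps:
q + F = -4491 + 249 = -4242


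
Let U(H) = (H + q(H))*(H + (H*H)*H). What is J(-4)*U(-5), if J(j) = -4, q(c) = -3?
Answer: -4160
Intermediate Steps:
U(H) = (-3 + H)*(H + H³) (U(H) = (H - 3)*(H + (H*H)*H) = (-3 + H)*(H + H²*H) = (-3 + H)*(H + H³))
J(-4)*U(-5) = -(-20)*(-3 - 5 + (-5)³ - 3*(-5)²) = -(-20)*(-3 - 5 - 125 - 3*25) = -(-20)*(-3 - 5 - 125 - 75) = -(-20)*(-208) = -4*1040 = -4160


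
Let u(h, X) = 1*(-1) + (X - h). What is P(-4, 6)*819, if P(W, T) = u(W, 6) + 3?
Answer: 9828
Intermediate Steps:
u(h, X) = -1 + X - h (u(h, X) = -1 + (X - h) = -1 + X - h)
P(W, T) = 8 - W (P(W, T) = (-1 + 6 - W) + 3 = (5 - W) + 3 = 8 - W)
P(-4, 6)*819 = (8 - 1*(-4))*819 = (8 + 4)*819 = 12*819 = 9828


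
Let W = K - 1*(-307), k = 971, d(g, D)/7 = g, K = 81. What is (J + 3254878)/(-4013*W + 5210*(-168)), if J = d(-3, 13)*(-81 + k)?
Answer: -809047/608081 ≈ -1.3305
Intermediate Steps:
d(g, D) = 7*g
W = 388 (W = 81 - 1*(-307) = 81 + 307 = 388)
J = -18690 (J = (7*(-3))*(-81 + 971) = -21*890 = -18690)
(J + 3254878)/(-4013*W + 5210*(-168)) = (-18690 + 3254878)/(-4013*388 + 5210*(-168)) = 3236188/(-1557044 - 875280) = 3236188/(-2432324) = 3236188*(-1/2432324) = -809047/608081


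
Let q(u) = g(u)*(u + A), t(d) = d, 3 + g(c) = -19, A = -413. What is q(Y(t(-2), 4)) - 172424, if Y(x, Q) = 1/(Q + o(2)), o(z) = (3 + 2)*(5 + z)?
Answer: -6370204/39 ≈ -1.6334e+5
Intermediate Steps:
g(c) = -22 (g(c) = -3 - 19 = -22)
o(z) = 25 + 5*z (o(z) = 5*(5 + z) = 25 + 5*z)
Y(x, Q) = 1/(35 + Q) (Y(x, Q) = 1/(Q + (25 + 5*2)) = 1/(Q + (25 + 10)) = 1/(Q + 35) = 1/(35 + Q))
q(u) = 9086 - 22*u (q(u) = -22*(u - 413) = -22*(-413 + u) = 9086 - 22*u)
q(Y(t(-2), 4)) - 172424 = (9086 - 22/(35 + 4)) - 172424 = (9086 - 22/39) - 172424 = 354332/39 - 172424 = -6370204/39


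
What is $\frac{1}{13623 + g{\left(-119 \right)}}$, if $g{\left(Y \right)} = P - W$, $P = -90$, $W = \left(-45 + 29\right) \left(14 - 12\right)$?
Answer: $\frac{1}{13565} \approx 7.3719 \cdot 10^{-5}$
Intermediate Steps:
$W = -32$ ($W = \left(-16\right) 2 = -32$)
$g{\left(Y \right)} = -58$ ($g{\left(Y \right)} = -90 - -32 = -90 + 32 = -58$)
$\frac{1}{13623 + g{\left(-119 \right)}} = \frac{1}{13623 - 58} = \frac{1}{13565}$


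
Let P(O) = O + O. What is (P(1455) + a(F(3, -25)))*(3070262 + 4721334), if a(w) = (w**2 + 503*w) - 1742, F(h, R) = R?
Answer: -84008988072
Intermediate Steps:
a(w) = -1742 + w**2 + 503*w
P(O) = 2*O
(P(1455) + a(F(3, -25)))*(3070262 + 4721334) = (2*1455 + (-1742 + (-25)**2 + 503*(-25)))*(3070262 + 4721334) = (2910 + (-1742 + 625 - 12575))*7791596 = (2910 - 13692)*7791596 = -10782*7791596 = -84008988072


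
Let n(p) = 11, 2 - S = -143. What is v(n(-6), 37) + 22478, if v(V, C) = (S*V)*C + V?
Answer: 81504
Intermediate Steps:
S = 145 (S = 2 - 1*(-143) = 2 + 143 = 145)
v(V, C) = V + 145*C*V (v(V, C) = (145*V)*C + V = 145*C*V + V = V + 145*C*V)
v(n(-6), 37) + 22478 = 11*(1 + 145*37) + 22478 = 11*(1 + 5365) + 22478 = 11*5366 + 22478 = 59026 + 22478 = 81504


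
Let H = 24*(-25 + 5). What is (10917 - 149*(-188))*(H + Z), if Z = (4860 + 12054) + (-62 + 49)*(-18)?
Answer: 648868572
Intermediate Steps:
Z = 17148 (Z = 16914 - 13*(-18) = 16914 + 234 = 17148)
H = -480 (H = 24*(-20) = -480)
(10917 - 149*(-188))*(H + Z) = (10917 - 149*(-188))*(-480 + 17148) = (10917 + 28012)*16668 = 38929*16668 = 648868572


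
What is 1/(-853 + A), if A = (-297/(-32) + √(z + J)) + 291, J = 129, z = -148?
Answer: -565984/312849425 - 1024*I*√19/312849425 ≈ -0.0018091 - 1.4267e-5*I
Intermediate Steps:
A = 9609/32 + I*√19 (A = (-297/(-32) + √(-148 + 129)) + 291 = (-297*(-1/32) + √(-19)) + 291 = (297/32 + I*√19) + 291 = 9609/32 + I*√19 ≈ 300.28 + 4.3589*I)
1/(-853 + A) = 1/(-853 + (9609/32 + I*√19)) = 1/(-17687/32 + I*√19)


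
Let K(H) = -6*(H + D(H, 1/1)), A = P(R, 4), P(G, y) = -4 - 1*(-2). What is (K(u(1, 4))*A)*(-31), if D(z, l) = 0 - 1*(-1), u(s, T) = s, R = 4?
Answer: -744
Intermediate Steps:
P(G, y) = -2 (P(G, y) = -4 + 2 = -2)
D(z, l) = 1 (D(z, l) = 0 + 1 = 1)
A = -2
K(H) = -6 - 6*H (K(H) = -6*(H + 1) = -6*(1 + H) = -6 - 6*H)
(K(u(1, 4))*A)*(-31) = ((-6 - 6*1)*(-2))*(-31) = ((-6 - 6)*(-2))*(-31) = -12*(-2)*(-31) = 24*(-31) = -744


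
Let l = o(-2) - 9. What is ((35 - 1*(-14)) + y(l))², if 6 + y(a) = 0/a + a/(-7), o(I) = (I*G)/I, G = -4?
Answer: 98596/49 ≈ 2012.2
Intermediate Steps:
o(I) = -4 (o(I) = (I*(-4))/I = (-4*I)/I = -4)
l = -13 (l = -4 - 9 = -13)
y(a) = -6 - a/7 (y(a) = -6 + (0/a + a/(-7)) = -6 + (0 + a*(-⅐)) = -6 + (0 - a/7) = -6 - a/7)
((35 - 1*(-14)) + y(l))² = ((35 - 1*(-14)) + (-6 - ⅐*(-13)))² = ((35 + 14) + (-6 + 13/7))² = (49 - 29/7)² = (314/7)² = 98596/49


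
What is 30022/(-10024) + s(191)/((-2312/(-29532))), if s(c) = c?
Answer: 3529505239/1448468 ≈ 2436.7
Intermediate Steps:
30022/(-10024) + s(191)/((-2312/(-29532))) = 30022/(-10024) + 191/((-2312/(-29532))) = 30022*(-1/10024) + 191/((-2312*(-1/29532))) = -15011/5012 + 191/(578/7383) = -15011/5012 + 191*(7383/578) = -15011/5012 + 1410153/578 = 3529505239/1448468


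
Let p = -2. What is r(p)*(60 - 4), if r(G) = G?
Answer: -112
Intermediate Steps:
r(p)*(60 - 4) = -2*(60 - 4) = -2*56 = -112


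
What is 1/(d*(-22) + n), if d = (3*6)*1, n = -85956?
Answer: -1/86352 ≈ -1.1581e-5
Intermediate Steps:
d = 18 (d = 18*1 = 18)
1/(d*(-22) + n) = 1/(18*(-22) - 85956) = 1/(-396 - 85956) = 1/(-86352) = -1/86352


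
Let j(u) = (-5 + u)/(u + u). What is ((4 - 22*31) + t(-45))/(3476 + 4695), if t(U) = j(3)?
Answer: -2035/24513 ≈ -0.083017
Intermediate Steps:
j(u) = (-5 + u)/(2*u) (j(u) = (-5 + u)/((2*u)) = (-5 + u)*(1/(2*u)) = (-5 + u)/(2*u))
t(U) = -⅓ (t(U) = (½)*(-5 + 3)/3 = (½)*(⅓)*(-2) = -⅓)
((4 - 22*31) + t(-45))/(3476 + 4695) = ((4 - 22*31) - ⅓)/(3476 + 4695) = ((4 - 682) - ⅓)/8171 = (-678 - ⅓)*(1/8171) = -2035/3*1/8171 = -2035/24513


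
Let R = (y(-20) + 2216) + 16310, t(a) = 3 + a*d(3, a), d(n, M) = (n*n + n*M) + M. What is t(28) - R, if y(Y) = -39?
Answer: -15096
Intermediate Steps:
d(n, M) = M + n² + M*n (d(n, M) = (n² + M*n) + M = M + n² + M*n)
t(a) = 3 + a*(9 + 4*a) (t(a) = 3 + a*(a + 3² + a*3) = 3 + a*(a + 9 + 3*a) = 3 + a*(9 + 4*a))
R = 18487 (R = (-39 + 2216) + 16310 = 2177 + 16310 = 18487)
t(28) - R = (3 + 28*(9 + 4*28)) - 1*18487 = (3 + 28*(9 + 112)) - 18487 = (3 + 28*121) - 18487 = (3 + 3388) - 18487 = 3391 - 18487 = -15096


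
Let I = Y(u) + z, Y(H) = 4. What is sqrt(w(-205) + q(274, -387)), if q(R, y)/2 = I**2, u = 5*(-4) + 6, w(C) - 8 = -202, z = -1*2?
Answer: I*sqrt(186) ≈ 13.638*I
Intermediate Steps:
z = -2
w(C) = -194 (w(C) = 8 - 202 = -194)
u = -14 (u = -20 + 6 = -14)
I = 2 (I = 4 - 2 = 2)
q(R, y) = 8 (q(R, y) = 2*2**2 = 2*4 = 8)
sqrt(w(-205) + q(274, -387)) = sqrt(-194 + 8) = sqrt(-186) = I*sqrt(186)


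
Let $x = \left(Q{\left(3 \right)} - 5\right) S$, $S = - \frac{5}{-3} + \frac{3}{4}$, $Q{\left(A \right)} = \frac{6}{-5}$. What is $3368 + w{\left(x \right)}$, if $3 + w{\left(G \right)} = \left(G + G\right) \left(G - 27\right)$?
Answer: $\frac{8321581}{1800} \approx 4623.1$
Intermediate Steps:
$Q{\left(A \right)} = - \frac{6}{5}$ ($Q{\left(A \right)} = 6 \left(- \frac{1}{5}\right) = - \frac{6}{5}$)
$S = \frac{29}{12}$ ($S = \left(-5\right) \left(- \frac{1}{3}\right) + 3 \cdot \frac{1}{4} = \frac{5}{3} + \frac{3}{4} = \frac{29}{12} \approx 2.4167$)
$x = - \frac{899}{60}$ ($x = \left(- \frac{6}{5} - 5\right) \frac{29}{12} = \left(- \frac{31}{5}\right) \frac{29}{12} = - \frac{899}{60} \approx -14.983$)
$w{\left(G \right)} = -3 + 2 G \left(-27 + G\right)$ ($w{\left(G \right)} = -3 + \left(G + G\right) \left(G - 27\right) = -3 + 2 G \left(-27 + G\right)$)
$3368 + w{\left(x \right)} = 3368 - \left(- \frac{8061}{10} - \frac{808201}{1800}\right) = 3368 + \left(-3 + \frac{8091}{10} + 2 \cdot \frac{808201}{3600}\right) = 3368 + \left(-3 + \frac{8091}{10} + \frac{808201}{1800}\right) = 3368 + \frac{2259181}{1800} = \frac{8321581}{1800}$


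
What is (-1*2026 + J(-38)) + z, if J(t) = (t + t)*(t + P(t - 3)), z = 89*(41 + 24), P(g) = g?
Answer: 9763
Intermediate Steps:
z = 5785 (z = 89*65 = 5785)
J(t) = 2*t*(-3 + 2*t) (J(t) = (t + t)*(t + (t - 3)) = (2*t)*(t + (-3 + t)) = (2*t)*(-3 + 2*t) = 2*t*(-3 + 2*t))
(-1*2026 + J(-38)) + z = (-1*2026 + 2*(-38)*(-3 + 2*(-38))) + 5785 = (-2026 + 2*(-38)*(-3 - 76)) + 5785 = (-2026 + 2*(-38)*(-79)) + 5785 = (-2026 + 6004) + 5785 = 3978 + 5785 = 9763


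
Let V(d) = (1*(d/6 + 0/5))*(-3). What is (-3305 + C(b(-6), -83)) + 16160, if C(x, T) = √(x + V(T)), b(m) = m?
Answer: 12855 + √142/2 ≈ 12861.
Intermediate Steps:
V(d) = -d/2 (V(d) = (1*(d*(⅙) + 0*(⅕)))*(-3) = (1*(d/6 + 0))*(-3) = (1*(d/6))*(-3) = (d/6)*(-3) = -d/2)
C(x, T) = √(x - T/2)
(-3305 + C(b(-6), -83)) + 16160 = (-3305 + √(-2*(-83) + 4*(-6))/2) + 16160 = (-3305 + √(166 - 24)/2) + 16160 = (-3305 + √142/2) + 16160 = 12855 + √142/2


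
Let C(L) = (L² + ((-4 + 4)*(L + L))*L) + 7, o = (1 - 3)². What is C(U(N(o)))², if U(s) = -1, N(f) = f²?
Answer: 64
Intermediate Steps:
o = 4 (o = (-2)² = 4)
C(L) = 7 + L² (C(L) = (L² + (0*(2*L))*L) + 7 = (L² + 0*L) + 7 = (L² + 0) + 7 = L² + 7 = 7 + L²)
C(U(N(o)))² = (7 + (-1)²)² = (7 + 1)² = 8² = 64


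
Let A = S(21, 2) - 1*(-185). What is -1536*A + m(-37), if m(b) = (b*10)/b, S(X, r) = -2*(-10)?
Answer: -314870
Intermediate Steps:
S(X, r) = 20
A = 205 (A = 20 - 1*(-185) = 20 + 185 = 205)
m(b) = 10 (m(b) = (10*b)/b = 10)
-1536*A + m(-37) = -1536*205 + 10 = -314880 + 10 = -314870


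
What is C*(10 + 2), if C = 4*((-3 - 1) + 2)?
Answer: -96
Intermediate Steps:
C = -8 (C = 4*(-4 + 2) = 4*(-2) = -8)
C*(10 + 2) = -8*(10 + 2) = -8*12 = -96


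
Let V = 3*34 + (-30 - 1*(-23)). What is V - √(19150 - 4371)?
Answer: 95 - √14779 ≈ -26.569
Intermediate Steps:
V = 95 (V = 102 + (-30 + 23) = 102 - 7 = 95)
V - √(19150 - 4371) = 95 - √(19150 - 4371) = 95 - √14779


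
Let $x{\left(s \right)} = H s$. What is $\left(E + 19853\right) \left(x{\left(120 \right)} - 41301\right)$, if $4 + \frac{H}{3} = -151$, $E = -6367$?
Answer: $-1309504086$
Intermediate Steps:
$H = -465$ ($H = -12 + 3 \left(-151\right) = -12 - 453 = -465$)
$x{\left(s \right)} = - 465 s$
$\left(E + 19853\right) \left(x{\left(120 \right)} - 41301\right) = \left(-6367 + 19853\right) \left(\left(-465\right) 120 - 41301\right) = 13486 \left(-55800 - 41301\right) = 13486 \left(-97101\right) = -1309504086$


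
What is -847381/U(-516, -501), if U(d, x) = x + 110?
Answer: 847381/391 ≈ 2167.2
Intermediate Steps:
U(d, x) = 110 + x
-847381/U(-516, -501) = -847381/(110 - 501) = -847381/(-391) = -847381*(-1/391) = 847381/391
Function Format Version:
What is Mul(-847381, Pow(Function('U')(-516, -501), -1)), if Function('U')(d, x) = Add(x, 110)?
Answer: Rational(847381, 391) ≈ 2167.2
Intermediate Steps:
Function('U')(d, x) = Add(110, x)
Mul(-847381, Pow(Function('U')(-516, -501), -1)) = Mul(-847381, Pow(Add(110, -501), -1)) = Mul(-847381, Pow(-391, -1)) = Mul(-847381, Rational(-1, 391)) = Rational(847381, 391)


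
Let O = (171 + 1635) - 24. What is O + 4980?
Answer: 6762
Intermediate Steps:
O = 1782 (O = 1806 - 24 = 1782)
O + 4980 = 1782 + 4980 = 6762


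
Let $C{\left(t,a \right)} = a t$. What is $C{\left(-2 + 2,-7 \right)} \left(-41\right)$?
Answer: $0$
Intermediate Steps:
$C{\left(-2 + 2,-7 \right)} \left(-41\right) = - 7 \left(-2 + 2\right) \left(-41\right) = \left(-7\right) 0 \left(-41\right) = 0 \left(-41\right) = 0$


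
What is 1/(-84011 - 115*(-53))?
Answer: -1/77916 ≈ -1.2834e-5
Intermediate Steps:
1/(-84011 - 115*(-53)) = 1/(-84011 + 6095) = 1/(-77916) = -1/77916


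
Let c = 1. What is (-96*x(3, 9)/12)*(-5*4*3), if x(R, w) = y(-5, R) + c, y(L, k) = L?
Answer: -1920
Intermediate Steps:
x(R, w) = -4 (x(R, w) = -5 + 1 = -4)
(-96*x(3, 9)/12)*(-5*4*3) = (-(-384)/12)*(-5*4*3) = (-(-384)/12)*(-20*3) = -96*(-⅓)*(-60) = 32*(-60) = -1920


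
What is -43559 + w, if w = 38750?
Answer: -4809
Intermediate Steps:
-43559 + w = -43559 + 38750 = -4809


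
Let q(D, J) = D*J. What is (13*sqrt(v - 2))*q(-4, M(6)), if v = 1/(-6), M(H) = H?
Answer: -52*I*sqrt(78) ≈ -459.25*I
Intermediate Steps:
v = -1/6 ≈ -0.16667
(13*sqrt(v - 2))*q(-4, M(6)) = (13*sqrt(-1/6 - 2))*(-4*6) = (13*sqrt(-13/6))*(-24) = (13*(I*sqrt(78)/6))*(-24) = (13*I*sqrt(78)/6)*(-24) = -52*I*sqrt(78)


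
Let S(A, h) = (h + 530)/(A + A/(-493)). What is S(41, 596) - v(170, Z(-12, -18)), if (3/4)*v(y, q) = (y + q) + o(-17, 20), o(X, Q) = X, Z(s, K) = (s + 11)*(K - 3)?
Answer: -2062393/10086 ≈ -204.48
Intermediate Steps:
Z(s, K) = (-3 + K)*(11 + s) (Z(s, K) = (11 + s)*(-3 + K) = (-3 + K)*(11 + s))
S(A, h) = 493*(530 + h)/(492*A) (S(A, h) = (530 + h)/(A + A*(-1/493)) = (530 + h)/(A - A/493) = (530 + h)/((492*A/493)) = (530 + h)*(493/(492*A)) = 493*(530 + h)/(492*A))
v(y, q) = -68/3 + 4*q/3 + 4*y/3 (v(y, q) = 4*((y + q) - 17)/3 = 4*((q + y) - 17)/3 = 4*(-17 + q + y)/3 = -68/3 + 4*q/3 + 4*y/3)
S(41, 596) - v(170, Z(-12, -18)) = (493/492)*(530 + 596)/41 - (-68/3 + 4*(-33 - 3*(-12) + 11*(-18) - 18*(-12))/3 + (4/3)*170) = (493/492)*(1/41)*1126 - (-68/3 + 4*(-33 + 36 - 198 + 216)/3 + 680/3) = 277559/10086 - (-68/3 + (4/3)*21 + 680/3) = 277559/10086 - (-68/3 + 28 + 680/3) = 277559/10086 - 1*232 = 277559/10086 - 232 = -2062393/10086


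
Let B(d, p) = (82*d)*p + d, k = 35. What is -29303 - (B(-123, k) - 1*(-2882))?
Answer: 320948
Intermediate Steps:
B(d, p) = d + 82*d*p (B(d, p) = 82*d*p + d = d + 82*d*p)
-29303 - (B(-123, k) - 1*(-2882)) = -29303 - (-123*(1 + 82*35) - 1*(-2882)) = -29303 - (-123*(1 + 2870) + 2882) = -29303 - (-123*2871 + 2882) = -29303 - (-353133 + 2882) = -29303 - 1*(-350251) = -29303 + 350251 = 320948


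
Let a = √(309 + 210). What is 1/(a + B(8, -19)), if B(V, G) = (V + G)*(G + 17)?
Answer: -22/35 + √519/35 ≈ 0.022331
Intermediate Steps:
B(V, G) = (17 + G)*(G + V) (B(V, G) = (G + V)*(17 + G) = (17 + G)*(G + V))
a = √519 ≈ 22.782
1/(a + B(8, -19)) = 1/(√519 + ((-19)² + 17*(-19) + 17*8 - 19*8)) = 1/(√519 + (361 - 323 + 136 - 152)) = 1/(√519 + 22) = 1/(22 + √519)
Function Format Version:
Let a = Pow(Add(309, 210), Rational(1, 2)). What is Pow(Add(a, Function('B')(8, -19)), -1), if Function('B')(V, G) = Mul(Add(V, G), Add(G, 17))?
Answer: Add(Rational(-22, 35), Mul(Rational(1, 35), Pow(519, Rational(1, 2)))) ≈ 0.022331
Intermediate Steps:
Function('B')(V, G) = Mul(Add(17, G), Add(G, V)) (Function('B')(V, G) = Mul(Add(G, V), Add(17, G)) = Mul(Add(17, G), Add(G, V)))
a = Pow(519, Rational(1, 2)) ≈ 22.782
Pow(Add(a, Function('B')(8, -19)), -1) = Pow(Add(Pow(519, Rational(1, 2)), Add(Pow(-19, 2), Mul(17, -19), Mul(17, 8), Mul(-19, 8))), -1) = Pow(Add(Pow(519, Rational(1, 2)), Add(361, -323, 136, -152)), -1) = Pow(Add(Pow(519, Rational(1, 2)), 22), -1) = Pow(Add(22, Pow(519, Rational(1, 2))), -1)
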